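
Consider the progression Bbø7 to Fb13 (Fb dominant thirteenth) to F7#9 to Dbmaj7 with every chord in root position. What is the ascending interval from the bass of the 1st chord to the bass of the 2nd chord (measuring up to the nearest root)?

The roots are Bb and Fb.
5 letter names make it a fifth; at 6 semitones (a half step narrower than perfect) the quality is diminished.

diminished fifth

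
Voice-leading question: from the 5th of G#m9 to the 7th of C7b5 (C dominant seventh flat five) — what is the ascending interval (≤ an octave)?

diminished sixth

G#m9 has D# as its 5th, and C7b5 (C dominant seventh flat five) has Bb as its 7th.
D# up to Bb is 7 semitones, a whole step narrower than a major sixth, so the interval is diminished.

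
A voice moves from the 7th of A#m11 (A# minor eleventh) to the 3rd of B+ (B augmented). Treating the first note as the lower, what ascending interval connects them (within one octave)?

perfect 5th

The 7th of A#m11 (A# minor eleventh) is G#; the 3rd of B+ (B augmented) is D#.
G# up to D# spans 5 letter names and 7 semitones — a perfect fifth.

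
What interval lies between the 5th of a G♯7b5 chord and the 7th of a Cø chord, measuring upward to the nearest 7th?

minor sixth

G♯7b5 has D as its 5th, and Cø has B♭ as its 7th.
From D to B♭: 8 semitones over a sixth = minor.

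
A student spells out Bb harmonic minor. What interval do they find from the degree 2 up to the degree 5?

perfect fourth

Bb harmonic minor: Bb C Db Eb F Gb A.
Degree 2 = C; 5th degree = F.
From C to F is 5 semitones, exactly the perfect fourth.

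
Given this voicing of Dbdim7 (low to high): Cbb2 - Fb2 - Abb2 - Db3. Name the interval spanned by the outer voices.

A9

The outer voices are Cbb2 and Db3.
9 letter names make it a ninth; at 15 semitones (a half step wider than major) the quality is augmented.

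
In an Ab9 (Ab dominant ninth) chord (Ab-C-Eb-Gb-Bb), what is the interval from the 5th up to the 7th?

minor 3rd

5th = Eb; 7th = Gb.
Eb up to Gb is 3 semitones, a half step narrower than a major third, so the interval is minor.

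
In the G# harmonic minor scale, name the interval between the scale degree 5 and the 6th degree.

m2

The scale runs G# A# B C# D# E F##.
Scale degree 5 = D#; 6th scale degree = E.
From D# to E: 1 semitone over a second = minor.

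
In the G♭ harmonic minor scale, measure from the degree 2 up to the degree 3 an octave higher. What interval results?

minor ninth

Spelling the G♭ harmonic minor scale: G♭ A♭ B𝄫 C♭ D♭ E𝄫 F.
That puts A♭ below B𝄫.
A♭ up to B𝄫 is 13 semitones, a half step narrower than a major ninth, so the interval is minor.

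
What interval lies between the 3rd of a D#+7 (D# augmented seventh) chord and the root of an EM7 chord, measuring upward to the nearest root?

D#+7 (D# augmented seventh) has F## as its 3rd, and EM7 has E as its root.
F## up to E is 9 semitones, a whole step narrower than a major seventh, so the interval is diminished.

diminished seventh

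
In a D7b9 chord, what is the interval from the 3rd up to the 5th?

minor third

The chord tones of D7b9 are D-F#-A-C-Eb.
So we need the interval from F# up to A.
From F# to A: 3 semitones over a third = minor.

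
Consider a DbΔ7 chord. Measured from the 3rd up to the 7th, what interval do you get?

The chord tones of DbΔ7 are Db, F, Ab, C.
So we need the interval from F up to C.
Counting 5 letters and 7 half steps from F gives a perfect fifth.

P5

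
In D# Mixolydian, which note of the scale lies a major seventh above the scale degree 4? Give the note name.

F##

The scale is D# E# F## G# A# B# C#.
The scale degree 4 is G#; a major seventh above that is F## — scale degree 3.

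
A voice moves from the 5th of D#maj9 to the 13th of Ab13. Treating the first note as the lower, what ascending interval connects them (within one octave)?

d6

The 5th of D#maj9 is A#; the 13th of Ab13 is F.
From A# to F: 7 semitones over a sixth = diminished.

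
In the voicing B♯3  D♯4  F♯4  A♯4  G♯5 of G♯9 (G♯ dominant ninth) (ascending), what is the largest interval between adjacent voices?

minor seventh

Adjacent intervals: B♯3→D♯4 = minor third; D♯4→F♯4 = minor third; F♯4→A♯4 = major third; A♯4→G♯5 = minor seventh.
The largest is A♯4 to G♯5, a minor seventh (10 semitones).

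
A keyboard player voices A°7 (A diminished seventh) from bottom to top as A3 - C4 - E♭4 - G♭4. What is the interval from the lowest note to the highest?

The outer voices are A3 and G♭4.
From A to G♭: 9 semitones over a seventh = diminished.

d7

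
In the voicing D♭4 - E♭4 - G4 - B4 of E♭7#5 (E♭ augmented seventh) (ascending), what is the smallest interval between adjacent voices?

major second

Adjacent intervals: D♭4→E♭4 = major second; E♭4→G4 = major third; G4→B4 = major third.
The smallest is D♭4 to E♭4, a major second (2 semitones).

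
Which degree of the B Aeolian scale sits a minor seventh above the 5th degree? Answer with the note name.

The scale is B C♯ D E F♯ G A.
The 5th degree is F♯; a minor seventh above that is E — scale degree 4.

E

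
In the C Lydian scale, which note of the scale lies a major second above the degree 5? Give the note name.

A

The scale is C D E F♯ G A B.
The degree 5 is G; a major second above that is A — scale degree 6.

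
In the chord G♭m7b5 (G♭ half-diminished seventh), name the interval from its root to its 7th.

minor seventh

The chord tones of G♭ø7 (G♭ half-diminished seventh) are G♭-B𝄫-D𝄫-F♭.
That puts G♭ below F♭.
From G♭ to F♭: 10 semitones over a seventh = minor.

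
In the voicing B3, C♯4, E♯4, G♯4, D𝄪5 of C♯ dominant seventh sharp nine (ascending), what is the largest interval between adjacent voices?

augmented 5th

Adjacent intervals: B3→C♯4 = major second; C♯4→E♯4 = major third; E♯4→G♯4 = minor third; G♯4→D𝄪5 = augmented fifth.
The largest is G♯4 to D𝄪5, an augmented fifth (8 semitones).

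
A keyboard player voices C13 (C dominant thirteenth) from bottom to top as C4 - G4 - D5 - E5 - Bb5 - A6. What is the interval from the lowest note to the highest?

major 20th

The outer voices are C4 and A6.
From C to A is 33 semitones, exactly the major 20th.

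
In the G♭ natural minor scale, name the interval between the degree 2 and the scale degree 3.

The scale runs G♭ A♭ B𝄫 C♭ D♭ E𝄫 F♭.
The degree 2 is A♭ and the 3rd scale degree is B𝄫.
A♭ up to B𝄫 is 1 semitone, a half step narrower than a major second, so the interval is minor.

minor second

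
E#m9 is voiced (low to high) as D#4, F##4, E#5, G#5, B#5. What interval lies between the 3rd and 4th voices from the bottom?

minor 3rd

Those voices are E#5 and G#5.
From E# to G#: 3 semitones over a third = minor.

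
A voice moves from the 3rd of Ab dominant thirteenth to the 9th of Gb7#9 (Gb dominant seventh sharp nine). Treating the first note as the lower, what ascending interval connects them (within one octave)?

major sixth

The 3rd of Ab dominant thirteenth is C; the 9th of Gb7#9 (Gb dominant seventh sharp nine) is A.
C up to A spans 6 letter names and 9 semitones — a major sixth.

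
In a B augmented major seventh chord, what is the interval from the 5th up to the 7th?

minor 3rd

The chord tones of B+maj7 are B, D#, F##, A#.
5th = F##; 7th = A#.
F## up to A# is 3 semitones, a half step narrower than a major third, so the interval is minor.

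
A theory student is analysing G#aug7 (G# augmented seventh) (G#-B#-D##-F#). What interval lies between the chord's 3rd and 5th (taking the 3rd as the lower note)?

The 3rd is B# and the 5th is D##.
B# up to D## spans 3 letter names and 4 semitones — a major third.

major third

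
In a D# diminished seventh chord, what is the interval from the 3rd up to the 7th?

d5

D# diminished seventh is spelled D#–F#–A–C.
So we need the interval from F# up to C.
5 letter names make it a fifth; at 6 semitones (a half step narrower than perfect) the quality is diminished.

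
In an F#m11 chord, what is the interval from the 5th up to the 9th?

F# minor eleventh: F#, A, C#, E, G#, B.
The 5th is C# and the 9th is G#.
C# up to G# spans 5 letter names and 7 semitones — a perfect fifth.

perfect 5th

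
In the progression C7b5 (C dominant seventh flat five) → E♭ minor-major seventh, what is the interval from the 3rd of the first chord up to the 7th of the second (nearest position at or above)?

C7b5 (C dominant seventh flat five) has E as its 3rd, and E♭ minor-major seventh has D as its 7th.
From E to D: 10 semitones over a seventh = minor.

minor seventh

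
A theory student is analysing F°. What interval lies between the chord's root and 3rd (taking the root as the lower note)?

F diminished is spelled F–A♭–C♭.
That puts F below A♭.
F up to A♭ is 3 semitones, a half step narrower than a major third, so the interval is minor.

minor third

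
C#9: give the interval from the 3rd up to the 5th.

m3

C# dominant ninth is spelled C# E# G# B D#.
So we need the interval from E# up to G#.
3 letter names make it a third; at 3 semitones (a half step narrower than major) the quality is minor.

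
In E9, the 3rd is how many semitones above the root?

The chord tones of E9 (E dominant ninth) are E-G♯-B-D-F♯.
E to G♯ is a major third: 4 semitones.

4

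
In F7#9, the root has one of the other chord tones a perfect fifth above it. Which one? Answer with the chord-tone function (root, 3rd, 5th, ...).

5th

F7#9 (F dominant seventh sharp nine): F-A-C-E♭-G♯.
The root is F. A perfect fifth above F is C.
C is the chord's 5th.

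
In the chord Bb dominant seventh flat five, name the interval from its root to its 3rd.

M3

Bb dominant seventh flat five: Bb-D-Fb-Ab.
Root = Bb; 3rd = D.
From Bb to D is 4 semitones, exactly the major third.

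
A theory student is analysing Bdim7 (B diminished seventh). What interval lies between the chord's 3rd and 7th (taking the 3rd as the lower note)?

Spelling the chord: B–D–F–Ab.
3rd = D; 7th = Ab.
D up to Ab is 6 semitones, a half step narrower than a perfect fifth, so the interval is diminished.

diminished fifth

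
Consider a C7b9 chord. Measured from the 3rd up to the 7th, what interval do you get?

Spelling the chord: C E G Bb Db.
The 3rd is E and the 7th is Bb.
5 letter names make it a fifth; at 6 semitones (a half step narrower than perfect) the quality is diminished.
That tritone between 3rd and 7th is what gives the dominant seventh its pull toward resolution.

diminished fifth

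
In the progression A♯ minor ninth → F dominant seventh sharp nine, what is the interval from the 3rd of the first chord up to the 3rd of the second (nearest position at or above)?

The 3rd of A♯ minor ninth is C♯; the 3rd of F dominant seventh sharp nine is A.
From C♯ to A: 8 semitones over a sixth = minor.

minor 6th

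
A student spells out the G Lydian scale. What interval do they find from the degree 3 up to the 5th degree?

Spelling the G Lydian scale: G A B C♯ D E F♯.
Degree 3 = B; 5th scale degree = D.
From B to D: 3 semitones over a third = minor.

minor third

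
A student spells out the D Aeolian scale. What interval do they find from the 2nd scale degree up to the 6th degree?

The scale runs D E F G A Bb C.
That puts E below Bb.
From E to Bb: 6 semitones over a fifth = diminished.

diminished fifth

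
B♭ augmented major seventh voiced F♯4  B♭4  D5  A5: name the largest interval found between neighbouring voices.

perfect fifth

Adjacent intervals: F♯4→B♭4 = diminished fourth; B♭4→D5 = major third; D5→A5 = perfect fifth.
The largest is D5 to A5, a perfect fifth (7 semitones).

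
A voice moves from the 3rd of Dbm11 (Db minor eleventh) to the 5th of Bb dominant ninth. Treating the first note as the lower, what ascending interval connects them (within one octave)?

The 3rd of Dbm11 (Db minor eleventh) is Fb; the 5th of Bb dominant ninth is F.
From Fb to F: 1 semitone over a unison = augmented.

augmented unison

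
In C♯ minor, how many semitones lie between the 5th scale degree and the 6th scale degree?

1

The scale is C♯ D♯ E F♯ G♯ A B.
G♯ up to A is a minor second — 1 semitone.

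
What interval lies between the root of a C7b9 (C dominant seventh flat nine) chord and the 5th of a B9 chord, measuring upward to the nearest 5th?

C7b9 (C dominant seventh flat nine) has C as its root, and B9 has F# as its 5th.
4 letter names make it a fourth; at 6 semitones (a half step wider than perfect) the quality is augmented.

augmented 4th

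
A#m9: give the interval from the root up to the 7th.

The chord tones of A#m9 are A#, C#, E#, G#, B#.
The root is A# and the 7th is G#.
A# up to G# is 10 semitones, a half step narrower than a major seventh, so the interval is minor.

minor 7th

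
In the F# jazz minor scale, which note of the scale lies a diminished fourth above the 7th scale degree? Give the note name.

The scale is F# G# A B C# D# E#.
The 7th scale degree is E#; a diminished fourth above that is A — scale degree 3.

A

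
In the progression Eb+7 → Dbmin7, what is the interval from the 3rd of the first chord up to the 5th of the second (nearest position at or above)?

The 3rd of Eb+7 is G; the 5th of Dbmin7 is Ab.
From G to Ab: 1 semitone over a second = minor.

minor 2nd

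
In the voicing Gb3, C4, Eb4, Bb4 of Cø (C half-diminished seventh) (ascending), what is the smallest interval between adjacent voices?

minor third

Adjacent intervals: Gb3→C4 = augmented fourth; C4→Eb4 = minor third; Eb4→Bb4 = perfect fifth.
The smallest is C4 to Eb4, a minor third (3 semitones).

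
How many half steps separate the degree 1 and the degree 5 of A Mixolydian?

The scale is A B C♯ D E F♯ G.
A up to E is a perfect fifth — 7 semitones.

7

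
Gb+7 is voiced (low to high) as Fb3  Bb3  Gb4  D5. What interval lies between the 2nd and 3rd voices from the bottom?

Those voices are Bb3 and Gb4.
6 letter names make it a sixth; at 8 semitones (a half step narrower than major) the quality is minor.

m6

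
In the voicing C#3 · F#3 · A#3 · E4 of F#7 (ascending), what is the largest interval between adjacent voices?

Adjacent intervals: C#3→F#3 = perfect fourth; F#3→A#3 = major third; A#3→E4 = diminished fifth.
The largest is A#3 to E4, a diminished fifth (6 semitones).

d5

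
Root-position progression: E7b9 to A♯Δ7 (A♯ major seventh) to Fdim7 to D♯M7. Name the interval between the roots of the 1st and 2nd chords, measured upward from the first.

A4

The roots are E and A♯.
4 letter names make it a fourth; at 6 semitones (a half step wider than perfect) the quality is augmented.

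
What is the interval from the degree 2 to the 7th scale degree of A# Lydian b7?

The scale runs A# B# C## D## E# F## G#.
Degree 2 = B#; 7th scale degree = G#.
6 letter names make it a sixth; at 8 semitones (a half step narrower than major) the quality is minor.

minor sixth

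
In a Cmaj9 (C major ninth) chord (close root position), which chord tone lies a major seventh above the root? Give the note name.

B

Spelling the chord: C–E–G–B–D.
The root is C. A major seventh above C is B.
B is the chord's 7th.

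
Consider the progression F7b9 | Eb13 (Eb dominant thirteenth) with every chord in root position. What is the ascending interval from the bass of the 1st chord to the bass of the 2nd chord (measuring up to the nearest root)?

The roots are F and Eb.
From F to Eb: 10 semitones over a seventh = minor.

minor seventh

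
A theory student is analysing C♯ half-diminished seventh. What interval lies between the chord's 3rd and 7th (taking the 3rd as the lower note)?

C♯ half-diminished seventh: C♯–E–G–B.
So we need the interval from E up to B.
From E to B is 7 semitones, exactly the perfect fifth.

P5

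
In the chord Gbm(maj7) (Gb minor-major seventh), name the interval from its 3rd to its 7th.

augmented fifth

Spelling the chord: Gb, Bbb, Db, F.
That puts Bbb below F.
Bbb up to F is 8 semitones, a half step wider than a perfect fifth, so the interval is augmented.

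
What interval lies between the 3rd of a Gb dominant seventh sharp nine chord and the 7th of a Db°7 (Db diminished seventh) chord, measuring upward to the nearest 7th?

Gb dominant seventh sharp nine has Bb as its 3rd, and Db°7 (Db diminished seventh) has Cbb as its 7th.
From Bb to Cbb: 0 semitones over a second = diminished.

diminished second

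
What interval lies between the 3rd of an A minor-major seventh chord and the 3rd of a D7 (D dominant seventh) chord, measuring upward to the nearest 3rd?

A minor-major seventh has C as its 3rd, and D7 (D dominant seventh) has F# as its 3rd.
From C to F#: 6 semitones over a fourth = augmented.

augmented fourth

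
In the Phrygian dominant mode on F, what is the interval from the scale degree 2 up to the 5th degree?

A4

F phrygian dominant: F Gb A Bb C Db Eb.
The scale degree 2 is Gb and the 5th degree is C.
4 letter names make it a fourth; at 6 semitones (a half step wider than perfect) the quality is augmented.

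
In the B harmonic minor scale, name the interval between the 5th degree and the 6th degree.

minor second

Spelling the B harmonic minor scale: B C# D E F# G A#.
5th degree = F#; scale degree 6 = G.
From F# to G: 1 semitone over a second = minor.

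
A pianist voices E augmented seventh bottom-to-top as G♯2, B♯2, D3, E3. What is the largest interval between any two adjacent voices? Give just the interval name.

Adjacent intervals: G♯2→B♯2 = major third; B♯2→D3 = diminished third; D3→E3 = major second.
The largest is G♯2 to B♯2, a major third (4 semitones).

major 3rd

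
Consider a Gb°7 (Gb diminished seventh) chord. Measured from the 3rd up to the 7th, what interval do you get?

Spelling the chord: Gb, Bbb, Dbb, Fbb.
3rd = Bbb; 7th = Fbb.
5 letter names make it a fifth; at 6 semitones (a half step narrower than perfect) the quality is diminished.

diminished 5th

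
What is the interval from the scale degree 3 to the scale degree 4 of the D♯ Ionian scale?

minor 2nd

The scale runs D♯ E♯ F𝄪 G♯ A♯ B♯ C𝄪.
That puts F𝄪 below G♯.
From F𝄪 to G♯: 1 semitone over a second = minor.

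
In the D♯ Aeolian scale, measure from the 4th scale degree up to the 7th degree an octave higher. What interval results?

Spelling the D♯ Aeolian scale: D♯ E♯ F♯ G♯ A♯ B C♯.
So we need the interval from G♯ up to C♯.
Counting 11 letters and 17 half steps from G♯ gives a perfect eleventh.

perfect 11th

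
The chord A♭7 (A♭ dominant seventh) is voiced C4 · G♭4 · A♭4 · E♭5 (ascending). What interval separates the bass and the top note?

The outer voices are C4 and E♭5.
C up to E♭ is 15 semitones, a half step narrower than a major tenth, so the interval is minor.

minor tenth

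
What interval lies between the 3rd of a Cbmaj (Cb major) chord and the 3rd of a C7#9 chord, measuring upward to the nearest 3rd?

Cbmaj (Cb major) has Eb as its 3rd, and C7#9 has E as its 3rd.
From Eb to E: 1 semitone over a unison = augmented.

augmented 1st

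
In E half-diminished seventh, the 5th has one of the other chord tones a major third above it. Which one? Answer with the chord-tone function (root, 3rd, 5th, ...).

Spelling the chord: E, G, B♭, D.
The 5th is B♭. A major third above B♭ is D.
D is the chord's 7th.

7th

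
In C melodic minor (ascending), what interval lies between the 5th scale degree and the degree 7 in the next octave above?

major tenth

The scale runs C D E♭ F G A B.
That puts G below B.
From G to B is 16 semitones, exactly the major tenth.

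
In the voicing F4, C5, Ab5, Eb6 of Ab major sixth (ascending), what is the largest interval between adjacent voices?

m6

Adjacent intervals: F4→C5 = perfect fifth; C5→Ab5 = minor sixth; Ab5→Eb6 = perfect fifth.
The largest is C5 to Ab5, a minor sixth (8 semitones).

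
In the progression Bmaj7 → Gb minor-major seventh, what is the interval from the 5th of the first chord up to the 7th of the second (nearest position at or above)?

The 5th of Bmaj7 is F#; the 7th of Gb minor-major seventh is F.
From F# to F: 11 semitones over an octave = diminished.

diminished 8th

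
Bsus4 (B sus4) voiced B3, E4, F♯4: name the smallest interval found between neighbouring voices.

Adjacent intervals: B3→E4 = perfect fourth; E4→F♯4 = major second.
The smallest is E4 to F♯4, a major second (2 semitones).

major 2nd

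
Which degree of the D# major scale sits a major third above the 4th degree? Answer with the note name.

The scale is D# E# F## G# A# B# C##.
The 4th degree is G#; a major third above that is B# — scale degree 6.

B#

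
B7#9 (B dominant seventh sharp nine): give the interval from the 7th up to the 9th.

B7#9 (B dominant seventh sharp nine) is spelled B-D♯-F♯-A-C𝄪.
7th = A; 9th = C𝄪.
A up to C𝄪 is 5 semitones, a half step wider than a major third, so the interval is augmented.

augmented 3rd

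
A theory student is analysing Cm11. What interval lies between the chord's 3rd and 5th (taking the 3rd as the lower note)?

Cm11 (C minor eleventh) is spelled C–Eb–G–Bb–D–F.
3rd = Eb; 5th = G.
Counting 3 letters and 4 half steps from Eb gives a major third.

major 3rd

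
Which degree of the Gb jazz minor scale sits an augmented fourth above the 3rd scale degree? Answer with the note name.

Eb

The scale is Gb Ab Bbb Cb Db Eb F.
The 3rd scale degree is Bbb; an augmented fourth above that is Eb — scale degree 6.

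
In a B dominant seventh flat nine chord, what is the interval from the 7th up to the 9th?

The chord tones of B7b9 are B–D#–F#–A–C.
So we need the interval from A up to C.
From A to C: 3 semitones over a third = minor.

m3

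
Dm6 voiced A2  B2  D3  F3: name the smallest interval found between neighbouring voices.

Adjacent intervals: A2→B2 = major second; B2→D3 = minor third; D3→F3 = minor third.
The smallest is A2 to B2, a major second (2 semitones).

major second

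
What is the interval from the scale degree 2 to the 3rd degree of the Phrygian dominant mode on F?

F phrygian dominant: F Gb A Bb C Db Eb.
That puts Gb below A.
Gb up to A is 3 semitones, a half step wider than a major second, so the interval is augmented.

augmented second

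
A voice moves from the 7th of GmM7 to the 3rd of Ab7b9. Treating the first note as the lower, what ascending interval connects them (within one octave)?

diminished fifth

The 7th of GmM7 is F#; the 3rd of Ab7b9 is C.
F# up to C is 6 semitones, a half step narrower than a perfect fifth, so the interval is diminished.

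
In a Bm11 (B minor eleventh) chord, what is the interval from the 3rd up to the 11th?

M9

Spelling the chord: B, D, F♯, A, C♯, E.
So we need the interval from D up to E.
D up to E spans 9 letter names and 14 semitones — a major ninth.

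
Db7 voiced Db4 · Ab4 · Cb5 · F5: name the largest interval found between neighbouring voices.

Adjacent intervals: Db4→Ab4 = perfect fifth; Ab4→Cb5 = minor third; Cb5→F5 = augmented fourth.
The largest is Db4 to Ab4, a perfect fifth (7 semitones).

P5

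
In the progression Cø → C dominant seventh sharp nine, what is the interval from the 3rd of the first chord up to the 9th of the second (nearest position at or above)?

augmented seventh

Cø has E♭ as its 3rd, and C dominant seventh sharp nine has D♯ as its 9th.
E♭ up to D♯ is 12 semitones, a half step wider than a major seventh, so the interval is augmented.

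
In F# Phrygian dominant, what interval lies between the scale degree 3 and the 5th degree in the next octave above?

Spelling F# Phrygian dominant: F# G A# B C# D E.
The scale degree 3 is A# and the scale degree 5 (up an octave) is C#.
10 letter names make it a tenth; at 15 semitones (a half step narrower than major) the quality is minor.

minor tenth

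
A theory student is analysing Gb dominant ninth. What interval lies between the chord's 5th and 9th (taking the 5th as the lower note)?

perfect fifth

The chord tones of Gb9 (Gb dominant ninth) are Gb Bb Db Fb Ab.
5th = Db; 9th = Ab.
Counting 5 letters and 7 half steps from Db gives a perfect fifth.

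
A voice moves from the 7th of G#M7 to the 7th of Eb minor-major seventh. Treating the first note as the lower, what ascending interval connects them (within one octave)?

The 7th of G#M7 is F##; the 7th of Eb minor-major seventh is D.
From F## to D: 7 semitones over a sixth = diminished.

diminished sixth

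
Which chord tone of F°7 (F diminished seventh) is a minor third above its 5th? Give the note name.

Ebb

The chord tones of Fdim7 are F, Ab, Cb, Ebb.
The 5th is Cb. A minor third above Cb is Ebb.
Ebb is the chord's 7th.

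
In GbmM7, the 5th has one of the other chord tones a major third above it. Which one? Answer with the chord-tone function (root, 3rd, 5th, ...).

The chord tones of GbmM7 are Gb-Bbb-Db-F.
The 5th is Db. A major third above Db is F.
F is the chord's 7th.

7th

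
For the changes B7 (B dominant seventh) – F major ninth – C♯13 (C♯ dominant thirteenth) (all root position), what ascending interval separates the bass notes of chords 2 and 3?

The roots are F and C♯.
F up to C♯ is 8 semitones, a half step wider than a perfect fifth, so the interval is augmented.

A5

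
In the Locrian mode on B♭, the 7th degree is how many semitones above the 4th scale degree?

5

The scale is B♭ C♭ D♭ E♭ F♭ G♭ A♭.
E♭ up to A♭ is a perfect fourth — 5 semitones.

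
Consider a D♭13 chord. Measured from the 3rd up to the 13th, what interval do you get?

D♭13 (D♭ dominant thirteenth): D♭–F–A♭–C♭–E♭–B♭.
3rd = F; 13th = B♭.
F up to B♭ spans 11 letter names and 17 semitones — a perfect eleventh.

perfect 11th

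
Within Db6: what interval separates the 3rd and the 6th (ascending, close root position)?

perfect fourth

The chord tones of Db6 are Db-F-Ab-Bb.
That puts F below Bb.
From F to Bb is 5 semitones, exactly the perfect fourth.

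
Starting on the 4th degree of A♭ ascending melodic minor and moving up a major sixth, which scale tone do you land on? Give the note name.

The scale is A♭ B♭ C♭ D♭ E♭ F G.
The 4th degree is D♭; a major sixth above that is B♭ — scale degree 2.

Bb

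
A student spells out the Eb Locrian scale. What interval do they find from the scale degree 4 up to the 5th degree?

minor 2nd

The scale runs Eb Fb Gb Ab Bbb Cb Db.
That puts Ab below Bbb.
2 letter names make it a second; at 1 semitone (a half step narrower than major) the quality is minor.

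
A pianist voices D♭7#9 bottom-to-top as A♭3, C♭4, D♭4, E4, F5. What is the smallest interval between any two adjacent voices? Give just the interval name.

Adjacent intervals: A♭3→C♭4 = minor third; C♭4→D♭4 = major second; D♭4→E4 = augmented second; E4→F5 = minor ninth.
The smallest is C♭4 to D♭4, a major second (2 semitones).

major 2nd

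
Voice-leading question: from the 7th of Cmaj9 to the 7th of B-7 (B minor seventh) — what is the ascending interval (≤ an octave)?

minor seventh

Cmaj9 has B as its 7th, and B-7 (B minor seventh) has A as its 7th.
B up to A is 10 semitones, a half step narrower than a major seventh, so the interval is minor.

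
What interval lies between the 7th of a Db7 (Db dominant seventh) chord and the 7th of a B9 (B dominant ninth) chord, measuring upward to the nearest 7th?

augmented sixth

Db7 (Db dominant seventh) has Cb as its 7th, and B9 (B dominant ninth) has A as its 7th.
From Cb to A: 10 semitones over a sixth = augmented.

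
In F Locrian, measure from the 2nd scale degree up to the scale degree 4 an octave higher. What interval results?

major tenth

F locrian: F Gb Ab Bb Cb Db Eb.
2nd scale degree = Gb; 4th degree (up an octave) = Bb.
Counting 10 letters and 16 half steps from Gb gives a major tenth.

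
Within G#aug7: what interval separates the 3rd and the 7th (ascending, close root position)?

The chord tones of G#aug7 (G# augmented seventh) are G#–B#–D##–F#.
3rd = B#; 7th = F#.
B# up to F# is 6 semitones, a half step narrower than a perfect fifth, so the interval is diminished.

d5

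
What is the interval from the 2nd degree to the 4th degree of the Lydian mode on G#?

major third

Spelling the Lydian mode on G#: G# A# B# C## D# E# F##.
That puts A# below C##.
From A# to C## is 4 semitones, exactly the major third.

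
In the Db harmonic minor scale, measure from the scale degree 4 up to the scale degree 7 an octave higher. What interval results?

The scale runs Db Eb Fb Gb Ab Bbb C.
That puts Gb below C.
11 letter names make it an eleventh; at 18 semitones (a half step wider than perfect) the quality is augmented.

augmented eleventh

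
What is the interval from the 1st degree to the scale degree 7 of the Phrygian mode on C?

minor seventh

The scale runs C D♭ E♭ F G A♭ B♭.
The 1st degree is C and the 7th scale degree is B♭.
7 letter names make it a seventh; at 10 semitones (a half step narrower than major) the quality is minor.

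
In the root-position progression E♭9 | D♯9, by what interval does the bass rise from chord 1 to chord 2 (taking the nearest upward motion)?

augmented 7th

The roots are E♭ and D♯.
From E♭ to D♯: 12 semitones over a seventh = augmented.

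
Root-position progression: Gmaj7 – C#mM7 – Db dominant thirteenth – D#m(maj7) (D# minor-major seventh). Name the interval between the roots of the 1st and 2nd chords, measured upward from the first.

augmented fourth

The roots are G and C#.
4 letter names make it a fourth; at 6 semitones (a half step wider than perfect) the quality is augmented.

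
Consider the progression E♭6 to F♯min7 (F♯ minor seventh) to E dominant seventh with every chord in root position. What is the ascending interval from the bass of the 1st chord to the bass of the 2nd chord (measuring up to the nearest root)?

augmented second

The roots are E♭ and F♯.
E♭ up to F♯ is 3 semitones, a half step wider than a major second, so the interval is augmented.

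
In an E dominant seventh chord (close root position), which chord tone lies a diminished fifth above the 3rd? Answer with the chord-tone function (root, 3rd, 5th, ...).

E7: E-G#-B-D.
The 3rd is G#. A diminished fifth above G# is D.
D is the chord's 7th.

7th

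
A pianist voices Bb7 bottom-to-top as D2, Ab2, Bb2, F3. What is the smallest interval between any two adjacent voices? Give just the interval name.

Adjacent intervals: D2→Ab2 = diminished fifth; Ab2→Bb2 = major second; Bb2→F3 = perfect fifth.
The smallest is Ab2 to Bb2, a major second (2 semitones).

major second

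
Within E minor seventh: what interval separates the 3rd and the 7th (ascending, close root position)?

perfect fifth

E minor seventh is spelled E, G, B, D.
That puts G below D.
Counting 5 letters and 7 half steps from G gives a perfect fifth.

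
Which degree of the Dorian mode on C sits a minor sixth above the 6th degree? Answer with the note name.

The scale is C D E♭ F G A B♭.
The 6th degree is A; a minor sixth above that is F — scale degree 4.

F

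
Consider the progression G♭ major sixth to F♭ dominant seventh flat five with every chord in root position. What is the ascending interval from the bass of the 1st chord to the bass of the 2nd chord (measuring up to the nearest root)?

minor 7th

The roots are G♭ and F♭.
7 letter names make it a seventh; at 10 semitones (a half step narrower than major) the quality is minor.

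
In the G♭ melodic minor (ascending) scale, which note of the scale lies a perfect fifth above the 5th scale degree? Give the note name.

Ab

The scale is G♭ A♭ B𝄫 C♭ D♭ E♭ F.
The 5th scale degree is D♭; a perfect fifth above that is A♭ — scale degree 2.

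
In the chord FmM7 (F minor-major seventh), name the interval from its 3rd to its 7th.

augmented fifth

FmM7: F-Ab-C-E.
The 3rd is Ab and the 7th is E.
5 letter names make it a fifth; at 8 semitones (a half step wider than perfect) the quality is augmented.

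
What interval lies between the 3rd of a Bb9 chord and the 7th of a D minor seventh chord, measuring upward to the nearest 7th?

The 3rd of Bb9 is D; the 7th of D minor seventh is C.
7 letter names make it a seventh; at 10 semitones (a half step narrower than major) the quality is minor.

minor 7th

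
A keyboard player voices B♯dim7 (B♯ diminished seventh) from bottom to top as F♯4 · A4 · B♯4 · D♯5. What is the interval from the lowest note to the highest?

major sixth

The outer voices are F♯4 and D♯5.
From F♯ to D♯ is 9 semitones, exactly the major sixth.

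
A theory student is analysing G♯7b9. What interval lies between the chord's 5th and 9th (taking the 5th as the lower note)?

diminished fifth

Spelling the chord: G♯, B♯, D♯, F♯, A.
5th = D♯; 9th = A.
From D♯ to A: 6 semitones over a fifth = diminished.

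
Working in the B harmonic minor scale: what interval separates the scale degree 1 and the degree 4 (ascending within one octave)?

B harmonic minor: B C# D E F# G A#.
Scale degree 1 = B; scale degree 4 = E.
B up to E spans 4 letter names and 5 semitones — a perfect fourth.

perfect fourth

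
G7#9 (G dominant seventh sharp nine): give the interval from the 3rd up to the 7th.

The chord tones of G dominant seventh sharp nine are G–B–D–F–A#.
The 3rd is B and the 7th is F.
B up to F is 6 semitones, a half step narrower than a perfect fifth, so the interval is diminished.

diminished fifth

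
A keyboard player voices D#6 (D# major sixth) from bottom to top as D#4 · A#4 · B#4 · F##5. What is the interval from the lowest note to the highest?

major tenth

The outer voices are D#4 and F##5.
Counting 10 letters and 16 half steps from D# gives a major tenth.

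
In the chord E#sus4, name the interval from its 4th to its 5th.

The chord tones of E# sus4 are E#-A#-B#.
That puts A# below B#.
A# up to B# spans 2 letter names and 2 semitones — a major second.

major second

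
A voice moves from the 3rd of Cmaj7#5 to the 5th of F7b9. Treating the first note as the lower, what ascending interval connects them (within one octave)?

The 3rd of Cmaj7#5 is E; the 5th of F7b9 is C.
6 letter names make it a sixth; at 8 semitones (a half step narrower than major) the quality is minor.

m6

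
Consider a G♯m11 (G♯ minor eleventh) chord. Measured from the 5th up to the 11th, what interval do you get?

m7

The chord tones of G♯m11 (G♯ minor eleventh) are G♯–B–D♯–F♯–A♯–C♯.
The 5th is D♯ and the 11th is C♯.
From D♯ to C♯: 10 semitones over a seventh = minor.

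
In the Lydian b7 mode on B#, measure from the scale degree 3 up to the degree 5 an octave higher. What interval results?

minor 10th

The scale runs B# C## D## E## F## G## A#.
So we need the interval from D## up to F##.
D## up to F## is 15 semitones, a half step narrower than a major tenth, so the interval is minor.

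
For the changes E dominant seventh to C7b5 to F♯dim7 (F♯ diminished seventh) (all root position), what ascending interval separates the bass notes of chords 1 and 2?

minor sixth

The roots are E and C.
From E to C: 8 semitones over a sixth = minor.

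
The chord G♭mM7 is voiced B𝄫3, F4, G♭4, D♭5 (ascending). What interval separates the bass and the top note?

The outer voices are B𝄫3 and D♭5.
Counting 10 letters and 16 half steps from B𝄫 gives a major tenth.

major tenth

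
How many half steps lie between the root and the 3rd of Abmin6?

Ab minor sixth: Ab Cb Eb F.
Ab to Cb is a minor third: 3 semitones.

3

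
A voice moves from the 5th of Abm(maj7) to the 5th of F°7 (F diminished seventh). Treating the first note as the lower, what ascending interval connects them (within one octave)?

The 5th of Abm(maj7) is Eb; the 5th of F°7 (F diminished seventh) is Cb.
6 letter names make it a sixth; at 8 semitones (a half step narrower than major) the quality is minor.

minor sixth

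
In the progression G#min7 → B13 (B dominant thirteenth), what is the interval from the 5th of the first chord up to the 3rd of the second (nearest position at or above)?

P1

The 5th of G#min7 is D#; the 3rd of B13 (B dominant thirteenth) is D#.
D# up to D# spans 1 letter names and 0 semitones — a perfect unison.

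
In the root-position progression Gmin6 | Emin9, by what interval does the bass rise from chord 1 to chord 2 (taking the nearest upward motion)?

major sixth

The roots are G and E.
Counting 6 letters and 9 half steps from G gives a major sixth.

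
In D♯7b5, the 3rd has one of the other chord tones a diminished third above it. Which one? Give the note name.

A

D♯7b5 is spelled D♯-F𝄪-A-C♯.
The 3rd is F𝄪. A diminished third above F𝄪 is A.
A is the chord's 5th.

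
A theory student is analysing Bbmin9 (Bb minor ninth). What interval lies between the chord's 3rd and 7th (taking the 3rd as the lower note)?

Bbmin9 (Bb minor ninth) is spelled Bb, Db, F, Ab, C.
That puts Db below Ab.
From Db to Ab is 7 semitones, exactly the perfect fifth.

perfect fifth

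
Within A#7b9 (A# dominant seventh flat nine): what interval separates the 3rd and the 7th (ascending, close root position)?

diminished 5th

Spelling the chord: A# C## E# G# B.
3rd = C##; 7th = G#.
5 letter names make it a fifth; at 6 semitones (a half step narrower than perfect) the quality is diminished.
That tritone between 3rd and 7th is what gives the dominant seventh its pull toward resolution.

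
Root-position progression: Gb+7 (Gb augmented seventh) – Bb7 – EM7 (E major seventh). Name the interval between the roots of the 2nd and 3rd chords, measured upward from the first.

augmented fourth

The roots are Bb and E.
Bb up to E is 6 semitones, a half step wider than a perfect fourth, so the interval is augmented.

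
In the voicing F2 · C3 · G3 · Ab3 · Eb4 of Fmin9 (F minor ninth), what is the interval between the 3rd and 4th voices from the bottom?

Those voices are G3 and Ab3.
2 letter names make it a second; at 1 semitone (a half step narrower than major) the quality is minor.

minor second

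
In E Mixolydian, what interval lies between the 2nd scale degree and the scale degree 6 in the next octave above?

perfect twelfth

E mixolydian: E F# G# A B C# D.
The 2nd scale degree is F# and the 6th scale degree (up an octave) is C#.
From F# to C# is 19 semitones, exactly the perfect twelfth.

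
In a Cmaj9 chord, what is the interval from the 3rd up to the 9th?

minor seventh

The chord tones of C major ninth are C–E–G–B–D.
That puts E below D.
7 letter names make it a seventh; at 10 semitones (a half step narrower than major) the quality is minor.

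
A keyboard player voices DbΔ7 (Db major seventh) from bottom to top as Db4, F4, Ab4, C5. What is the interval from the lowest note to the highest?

major 7th

The outer voices are Db4 and C5.
Counting 7 letters and 11 half steps from Db gives a major seventh.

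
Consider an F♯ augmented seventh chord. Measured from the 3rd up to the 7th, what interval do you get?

diminished fifth

F♯ augmented seventh is spelled F♯–A♯–C𝄪–E.
3rd = A♯; 7th = E.
A♯ up to E is 6 semitones, a half step narrower than a perfect fifth, so the interval is diminished.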